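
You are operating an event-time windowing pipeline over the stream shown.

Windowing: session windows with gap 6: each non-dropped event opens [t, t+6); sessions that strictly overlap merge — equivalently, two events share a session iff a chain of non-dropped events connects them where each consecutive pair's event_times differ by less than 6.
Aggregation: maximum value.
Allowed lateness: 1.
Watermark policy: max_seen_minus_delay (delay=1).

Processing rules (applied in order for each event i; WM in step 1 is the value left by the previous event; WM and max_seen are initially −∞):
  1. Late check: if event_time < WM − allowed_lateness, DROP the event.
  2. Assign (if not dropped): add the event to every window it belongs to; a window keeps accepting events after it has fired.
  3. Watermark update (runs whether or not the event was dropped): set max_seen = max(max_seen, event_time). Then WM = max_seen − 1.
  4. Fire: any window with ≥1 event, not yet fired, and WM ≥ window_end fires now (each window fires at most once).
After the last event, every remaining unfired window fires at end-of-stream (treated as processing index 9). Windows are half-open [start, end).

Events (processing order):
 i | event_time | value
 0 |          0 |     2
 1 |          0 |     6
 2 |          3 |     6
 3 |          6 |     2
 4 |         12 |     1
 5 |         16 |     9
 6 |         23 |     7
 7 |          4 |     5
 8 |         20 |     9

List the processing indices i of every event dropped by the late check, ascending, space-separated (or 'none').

i=0 t=0 v=2: → [0,6); WM=-1
i=1 t=0 v=6: → [0,6); WM=-1
i=2 t=3 v=6: → [0,9); WM=2
i=3 t=6 v=2: → [0,12); WM=5
i=4 t=12 v=1: → [12,18); WM=11
i=5 t=16 v=9: → [12,22); WM=15
i=6 t=23 v=7: → [23,29); WM=22
i=7 t=4 v=5: DROP (t<22-1); WM=22
i=8 t=20 v=9: DROP (t<22-1); WM=22

7 8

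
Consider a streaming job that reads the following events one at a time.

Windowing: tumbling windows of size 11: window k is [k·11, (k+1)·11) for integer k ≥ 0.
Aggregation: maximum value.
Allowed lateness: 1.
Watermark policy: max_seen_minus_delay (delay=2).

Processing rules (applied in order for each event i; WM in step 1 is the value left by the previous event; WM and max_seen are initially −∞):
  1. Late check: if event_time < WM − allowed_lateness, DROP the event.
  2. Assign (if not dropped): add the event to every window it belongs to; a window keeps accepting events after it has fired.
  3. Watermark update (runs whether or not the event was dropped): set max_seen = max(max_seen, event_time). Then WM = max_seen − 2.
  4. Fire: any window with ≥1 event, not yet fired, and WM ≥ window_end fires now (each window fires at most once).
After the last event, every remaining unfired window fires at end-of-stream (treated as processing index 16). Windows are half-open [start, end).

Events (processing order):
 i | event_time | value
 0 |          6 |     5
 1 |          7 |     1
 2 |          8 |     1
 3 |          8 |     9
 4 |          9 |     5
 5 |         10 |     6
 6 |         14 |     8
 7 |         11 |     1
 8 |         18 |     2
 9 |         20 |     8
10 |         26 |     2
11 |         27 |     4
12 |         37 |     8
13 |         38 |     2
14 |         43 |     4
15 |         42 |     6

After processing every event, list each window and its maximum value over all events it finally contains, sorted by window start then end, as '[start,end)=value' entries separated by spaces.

i=0 t=6 v=5: → [0,11); WM=4
i=1 t=7 v=1: → [0,11); WM=5
i=2 t=8 v=1: → [0,11); WM=6
i=3 t=8 v=9: → [0,11); WM=6
i=4 t=9 v=5: → [0,11); WM=7
i=5 t=10 v=6: → [0,11); WM=8
i=6 t=14 v=8: → [11,22); WM=12; [0,11) fires=9
i=7 t=11 v=1: → [11,22); WM=12
i=8 t=18 v=2: → [11,22); WM=16
i=9 t=20 v=8: → [11,22); WM=18
i=10 t=26 v=2: → [22,33); WM=24; [11,22) fires=8
i=11 t=27 v=4: → [22,33); WM=25
i=12 t=37 v=8: → [33,44); WM=35; [22,33) fires=4
i=13 t=38 v=2: → [33,44); WM=36
i=14 t=43 v=4: → [33,44); WM=41
i=15 t=42 v=6: → [33,44); WM=41

[0,11)=9 [11,22)=8 [22,33)=4 [33,44)=8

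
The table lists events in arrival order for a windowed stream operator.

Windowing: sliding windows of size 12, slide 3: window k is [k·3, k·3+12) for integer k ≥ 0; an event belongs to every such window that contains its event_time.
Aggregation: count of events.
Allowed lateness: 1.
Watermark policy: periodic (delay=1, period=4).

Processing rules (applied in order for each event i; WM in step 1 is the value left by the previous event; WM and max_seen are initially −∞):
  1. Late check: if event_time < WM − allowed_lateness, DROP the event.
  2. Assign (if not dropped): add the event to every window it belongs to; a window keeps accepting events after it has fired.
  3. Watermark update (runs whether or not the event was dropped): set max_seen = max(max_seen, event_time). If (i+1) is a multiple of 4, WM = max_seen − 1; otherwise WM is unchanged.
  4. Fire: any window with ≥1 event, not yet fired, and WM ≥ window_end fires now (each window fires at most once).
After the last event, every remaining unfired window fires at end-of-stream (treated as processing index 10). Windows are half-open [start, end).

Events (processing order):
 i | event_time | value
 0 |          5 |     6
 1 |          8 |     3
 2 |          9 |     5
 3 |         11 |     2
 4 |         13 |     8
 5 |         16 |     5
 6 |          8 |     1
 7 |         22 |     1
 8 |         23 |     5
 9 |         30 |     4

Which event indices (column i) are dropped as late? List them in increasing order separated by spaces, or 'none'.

i=0 t=5 v=6: → [3,15),[0,12); WM=−∞
i=1 t=8 v=3: → [6,18),[3,15),[0,12); WM=−∞
i=2 t=9 v=5: → [9,21),[6,18),[3,15),[0,12); WM=−∞
i=3 t=11 v=2: → [9,21),[6,18),[3,15),[0,12); WM=10
i=4 t=13 v=8: → [12,24),[9,21),[6,18),[3,15); WM=10
i=5 t=16 v=5: → [15,27),[12,24),[9,21),[6,18); WM=10
i=6 t=8 v=1: DROP (t<10-1); WM=10
i=7 t=22 v=1: → [21,33),[18,30),[15,27),[12,24); WM=21; [0,12) fires=4 [3,15) fires=5 [6,18) fires=5 [9,21) fires=4
i=8 t=23 v=5: → [21,33),[18,30),[15,27),[12,24); WM=21
i=9 t=30 v=4: → [30,42),[27,39),[24,36),[21,33); WM=21

6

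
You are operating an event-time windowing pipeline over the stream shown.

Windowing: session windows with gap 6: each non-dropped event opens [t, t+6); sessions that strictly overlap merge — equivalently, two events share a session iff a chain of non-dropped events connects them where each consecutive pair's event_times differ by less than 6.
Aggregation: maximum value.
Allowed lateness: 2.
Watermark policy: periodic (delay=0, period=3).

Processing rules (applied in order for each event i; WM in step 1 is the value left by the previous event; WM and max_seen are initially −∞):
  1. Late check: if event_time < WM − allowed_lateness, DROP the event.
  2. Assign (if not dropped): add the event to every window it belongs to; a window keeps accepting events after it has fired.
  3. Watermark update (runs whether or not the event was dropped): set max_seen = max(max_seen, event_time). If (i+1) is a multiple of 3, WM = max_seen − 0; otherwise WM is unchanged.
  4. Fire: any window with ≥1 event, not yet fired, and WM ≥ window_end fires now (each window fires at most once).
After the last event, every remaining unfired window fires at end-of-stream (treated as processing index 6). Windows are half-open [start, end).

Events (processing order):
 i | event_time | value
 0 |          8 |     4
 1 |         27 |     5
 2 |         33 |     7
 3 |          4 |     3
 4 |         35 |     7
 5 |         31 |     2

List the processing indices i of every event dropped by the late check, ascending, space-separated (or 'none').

3

i=0 t=8 v=4: → [8,14); WM=−∞
i=1 t=27 v=5: → [27,33); WM=−∞
i=2 t=33 v=7: → [33,39); WM=33
i=3 t=4 v=3: DROP (t<33-2); WM=33
i=4 t=35 v=7: → [33,41); WM=33
i=5 t=31 v=2: → [27,41); WM=35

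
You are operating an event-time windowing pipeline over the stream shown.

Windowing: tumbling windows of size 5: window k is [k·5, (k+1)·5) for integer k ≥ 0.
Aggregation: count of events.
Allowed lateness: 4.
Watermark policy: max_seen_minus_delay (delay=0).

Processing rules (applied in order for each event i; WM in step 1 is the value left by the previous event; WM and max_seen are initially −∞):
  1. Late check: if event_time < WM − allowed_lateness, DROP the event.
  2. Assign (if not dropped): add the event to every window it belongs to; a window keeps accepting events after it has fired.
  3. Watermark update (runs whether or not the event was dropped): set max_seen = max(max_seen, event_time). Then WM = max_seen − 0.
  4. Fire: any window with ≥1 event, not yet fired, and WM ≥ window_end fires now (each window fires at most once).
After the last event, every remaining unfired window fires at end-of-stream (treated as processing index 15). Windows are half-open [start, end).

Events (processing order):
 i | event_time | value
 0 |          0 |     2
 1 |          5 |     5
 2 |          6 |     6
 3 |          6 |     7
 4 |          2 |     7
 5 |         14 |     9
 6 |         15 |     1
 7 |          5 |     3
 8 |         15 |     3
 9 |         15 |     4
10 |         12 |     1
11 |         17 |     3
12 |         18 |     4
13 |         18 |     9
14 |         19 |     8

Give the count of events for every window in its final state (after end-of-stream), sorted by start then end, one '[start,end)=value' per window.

i=0 t=0 v=2: → [0,5); WM=0
i=1 t=5 v=5: → [5,10); WM=5; [0,5) fires=1
i=2 t=6 v=6: → [5,10); WM=6
i=3 t=6 v=7: → [5,10); WM=6
i=4 t=2 v=7: → [0,5); WM=6
i=5 t=14 v=9: → [10,15); WM=14; [5,10) fires=3
i=6 t=15 v=1: → [15,20); WM=15; [10,15) fires=1
i=7 t=5 v=3: DROP (t<15-4); WM=15
i=8 t=15 v=3: → [15,20); WM=15
i=9 t=15 v=4: → [15,20); WM=15
i=10 t=12 v=1: → [10,15); WM=15
i=11 t=17 v=3: → [15,20); WM=17
i=12 t=18 v=4: → [15,20); WM=18
i=13 t=18 v=9: → [15,20); WM=18
i=14 t=19 v=8: → [15,20); WM=19

[0,5)=2 [5,10)=3 [10,15)=2 [15,20)=7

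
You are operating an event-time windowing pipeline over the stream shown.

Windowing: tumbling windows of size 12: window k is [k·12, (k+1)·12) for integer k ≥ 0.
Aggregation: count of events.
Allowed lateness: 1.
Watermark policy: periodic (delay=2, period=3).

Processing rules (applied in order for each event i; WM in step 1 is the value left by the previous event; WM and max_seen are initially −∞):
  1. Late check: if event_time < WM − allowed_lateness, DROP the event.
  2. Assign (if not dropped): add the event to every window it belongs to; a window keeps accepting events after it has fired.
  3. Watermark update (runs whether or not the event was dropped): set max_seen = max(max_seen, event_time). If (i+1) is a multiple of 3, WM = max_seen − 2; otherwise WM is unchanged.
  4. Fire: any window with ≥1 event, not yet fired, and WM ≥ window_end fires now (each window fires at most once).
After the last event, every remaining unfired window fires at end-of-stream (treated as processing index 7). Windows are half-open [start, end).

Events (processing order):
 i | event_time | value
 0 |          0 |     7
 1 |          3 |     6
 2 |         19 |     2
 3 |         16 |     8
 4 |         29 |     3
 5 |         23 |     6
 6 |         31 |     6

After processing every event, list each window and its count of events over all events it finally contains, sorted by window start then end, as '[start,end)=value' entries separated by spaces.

i=0 t=0 v=7: → [0,12); WM=−∞
i=1 t=3 v=6: → [0,12); WM=−∞
i=2 t=19 v=2: → [12,24); WM=17; [0,12) fires=2
i=3 t=16 v=8: → [12,24); WM=17
i=4 t=29 v=3: → [24,36); WM=17
i=5 t=23 v=6: → [12,24); WM=27; [12,24) fires=3
i=6 t=31 v=6: → [24,36); WM=27

[0,12)=2 [12,24)=3 [24,36)=2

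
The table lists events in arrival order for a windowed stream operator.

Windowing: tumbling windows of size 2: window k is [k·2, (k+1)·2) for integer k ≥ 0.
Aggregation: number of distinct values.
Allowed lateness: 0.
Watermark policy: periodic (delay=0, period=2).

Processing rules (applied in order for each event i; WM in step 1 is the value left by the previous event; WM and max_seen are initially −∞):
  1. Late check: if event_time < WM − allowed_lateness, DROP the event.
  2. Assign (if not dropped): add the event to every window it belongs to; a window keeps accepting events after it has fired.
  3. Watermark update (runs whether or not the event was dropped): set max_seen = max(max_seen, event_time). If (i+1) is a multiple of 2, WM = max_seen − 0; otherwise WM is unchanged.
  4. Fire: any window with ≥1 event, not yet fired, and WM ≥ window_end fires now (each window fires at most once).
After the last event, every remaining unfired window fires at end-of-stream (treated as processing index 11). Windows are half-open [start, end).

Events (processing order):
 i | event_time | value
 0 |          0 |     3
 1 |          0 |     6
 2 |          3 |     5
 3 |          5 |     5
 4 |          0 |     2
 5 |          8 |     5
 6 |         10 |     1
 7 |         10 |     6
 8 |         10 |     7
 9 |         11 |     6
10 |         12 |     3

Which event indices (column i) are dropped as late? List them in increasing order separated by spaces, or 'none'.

i=0 t=0 v=3: → [0,2); WM=−∞
i=1 t=0 v=6: → [0,2); WM=0
i=2 t=3 v=5: → [2,4); WM=0
i=3 t=5 v=5: → [4,6); WM=5; [0,2) fires=2 [2,4) fires=1
i=4 t=0 v=2: DROP (t<5-0); WM=5
i=5 t=8 v=5: → [8,10); WM=8; [4,6) fires=1
i=6 t=10 v=1: → [10,12); WM=8
i=7 t=10 v=6: → [10,12); WM=10; [8,10) fires=1
i=8 t=10 v=7: → [10,12); WM=10
i=9 t=11 v=6: → [10,12); WM=11
i=10 t=12 v=3: → [12,14); WM=11

4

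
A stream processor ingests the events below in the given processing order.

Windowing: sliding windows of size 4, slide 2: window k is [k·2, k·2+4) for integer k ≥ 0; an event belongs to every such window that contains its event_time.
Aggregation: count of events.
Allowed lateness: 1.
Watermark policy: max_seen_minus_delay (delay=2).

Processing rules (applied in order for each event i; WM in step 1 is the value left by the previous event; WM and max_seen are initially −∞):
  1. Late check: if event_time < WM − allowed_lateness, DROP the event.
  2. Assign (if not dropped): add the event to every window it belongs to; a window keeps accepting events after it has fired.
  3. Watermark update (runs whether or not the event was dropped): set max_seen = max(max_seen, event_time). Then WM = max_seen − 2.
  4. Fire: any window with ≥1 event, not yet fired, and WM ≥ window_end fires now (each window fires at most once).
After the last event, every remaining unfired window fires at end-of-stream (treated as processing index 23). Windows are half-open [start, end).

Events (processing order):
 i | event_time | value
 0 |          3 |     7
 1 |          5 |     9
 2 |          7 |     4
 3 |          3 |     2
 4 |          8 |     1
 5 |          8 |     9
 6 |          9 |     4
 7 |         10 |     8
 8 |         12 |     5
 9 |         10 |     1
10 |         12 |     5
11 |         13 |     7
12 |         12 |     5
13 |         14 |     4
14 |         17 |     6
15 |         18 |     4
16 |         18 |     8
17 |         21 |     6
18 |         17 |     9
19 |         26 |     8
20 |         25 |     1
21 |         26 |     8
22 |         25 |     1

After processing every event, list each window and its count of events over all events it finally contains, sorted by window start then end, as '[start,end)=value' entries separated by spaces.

[0,4)=1 [2,6)=2 [4,8)=2 [6,10)=4 [8,12)=5 [10,14)=6 [12,16)=5 [14,18)=2 [16,20)=3 [18,22)=3 [20,24)=1 [22,26)=2 [24,28)=4 [26,30)=2

i=0 t=3 v=7: → [2,6),[0,4); WM=1
i=1 t=5 v=9: → [4,8),[2,6); WM=3
i=2 t=7 v=4: → [6,10),[4,8); WM=5; [0,4) fires=1
i=3 t=3 v=2: DROP (t<5-1); WM=5
i=4 t=8 v=1: → [8,12),[6,10); WM=6; [2,6) fires=2
i=5 t=8 v=9: → [8,12),[6,10); WM=6
i=6 t=9 v=4: → [8,12),[6,10); WM=7
i=7 t=10 v=8: → [10,14),[8,12); WM=8; [4,8) fires=2
i=8 t=12 v=5: → [12,16),[10,14); WM=10; [6,10) fires=4
i=9 t=10 v=1: → [10,14),[8,12); WM=10
i=10 t=12 v=5: → [12,16),[10,14); WM=10
i=11 t=13 v=7: → [12,16),[10,14); WM=11
i=12 t=12 v=5: → [12,16),[10,14); WM=11
i=13 t=14 v=4: → [14,18),[12,16); WM=12; [8,12) fires=5
i=14 t=17 v=6: → [16,20),[14,18); WM=15; [10,14) fires=6
i=15 t=18 v=4: → [18,22),[16,20); WM=16; [12,16) fires=5
i=16 t=18 v=8: → [18,22),[16,20); WM=16
i=17 t=21 v=6: → [20,24),[18,22); WM=19; [14,18) fires=2
i=18 t=17 v=9: DROP (t<19-1); WM=19
i=19 t=26 v=8: → [26,30),[24,28); WM=24; [16,20) fires=3 [18,22) fires=3 [20,24) fires=1
i=20 t=25 v=1: → [24,28),[22,26); WM=24
i=21 t=26 v=8: → [26,30),[24,28); WM=24
i=22 t=25 v=1: → [24,28),[22,26); WM=24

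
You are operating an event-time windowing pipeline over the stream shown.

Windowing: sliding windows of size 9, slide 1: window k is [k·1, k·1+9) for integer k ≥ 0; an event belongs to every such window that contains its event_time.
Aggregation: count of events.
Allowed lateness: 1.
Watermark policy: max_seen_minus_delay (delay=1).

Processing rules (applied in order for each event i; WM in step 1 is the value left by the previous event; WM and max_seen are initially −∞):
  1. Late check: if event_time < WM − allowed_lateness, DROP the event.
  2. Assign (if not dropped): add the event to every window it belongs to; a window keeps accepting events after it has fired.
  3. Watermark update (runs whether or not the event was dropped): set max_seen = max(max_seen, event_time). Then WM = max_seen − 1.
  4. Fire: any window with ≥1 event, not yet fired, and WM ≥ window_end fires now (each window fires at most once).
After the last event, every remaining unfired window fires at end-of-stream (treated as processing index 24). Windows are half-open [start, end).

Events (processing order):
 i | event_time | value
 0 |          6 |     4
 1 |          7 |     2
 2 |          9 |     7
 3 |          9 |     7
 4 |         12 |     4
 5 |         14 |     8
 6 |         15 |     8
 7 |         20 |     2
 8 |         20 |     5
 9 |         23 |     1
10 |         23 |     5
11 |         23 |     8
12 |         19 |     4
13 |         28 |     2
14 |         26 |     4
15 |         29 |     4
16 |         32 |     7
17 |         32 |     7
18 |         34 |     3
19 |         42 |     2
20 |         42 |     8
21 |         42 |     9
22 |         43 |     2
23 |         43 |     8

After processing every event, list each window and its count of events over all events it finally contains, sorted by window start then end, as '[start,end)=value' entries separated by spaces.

[0,9)=2 [1,10)=4 [2,11)=4 [3,12)=4 [4,13)=5 [5,14)=5 [6,15)=6 [7,16)=6 [8,17)=5 [9,18)=5 [10,19)=3 [11,20)=3 [12,21)=5 [13,22)=4 [14,23)=4 [15,24)=6 [16,25)=5 [17,26)=5 [18,27)=6 [19,28)=6 [20,29)=7 [21,30)=6 [22,31)=6 [23,32)=6 [24,33)=5 [25,34)=5 [26,35)=6 [27,36)=5 [28,37)=5 [29,38)=4 [30,39)=3 [31,40)=3 [32,41)=3 [33,42)=1 [34,43)=4 [35,44)=5 [36,45)=5 [37,46)=5 [38,47)=5 [39,48)=5 [40,49)=5 [41,50)=5 [42,51)=5 [43,52)=2

i=0 t=6 v=4: → [6,15),[5,14),[4,13),[3,12),[2,11),[1,10),[0,9); WM=5
i=1 t=7 v=2: → [7,16),[6,15),[5,14),[4,13),[3,12),[2,11),[1,10),[0,9); WM=6
i=2 t=9 v=7: → [9,18),[8,17),[7,16),[6,15),[5,14),[4,13),[3,12),[2,11),[1,10); WM=8
i=3 t=9 v=7: → [9,18),[8,17),[7,16),[6,15),[5,14),[4,13),[3,12),[2,11),[1,10); WM=8
i=4 t=12 v=4: → [12,21),[11,20),[10,19),[9,18),[8,17),[7,16),[6,15),[5,14),[4,13); WM=11; [0,9) fires=2 [1,10) fires=4 [2,11) fires=4
i=5 t=14 v=8: → [14,23),[13,22),[12,21),[11,20),[10,19),[9,18),[8,17),[7,16),[6,15); WM=13; [3,12) fires=4 [4,13) fires=5
i=6 t=15 v=8: → [15,24),[14,23),[13,22),[12,21),[11,20),[10,19),[9,18),[8,17),[7,16); WM=14; [5,14) fires=5
i=7 t=20 v=2: → [20,29),[19,28),[18,27),[17,26),[16,25),[15,24),[14,23),[13,22),[12,21); WM=19; [6,15) fires=6 [7,16) fires=6 [8,17) fires=5 [9,18) fires=5 [10,19) fires=3
i=8 t=20 v=5: → [20,29),[19,28),[18,27),[17,26),[16,25),[15,24),[14,23),[13,22),[12,21); WM=19
i=9 t=23 v=1: → [23,32),[22,31),[21,30),[20,29),[19,28),[18,27),[17,26),[16,25),[15,24); WM=22; [11,20) fires=3 [12,21) fires=5 [13,22) fires=4
i=10 t=23 v=5: → [23,32),[22,31),[21,30),[20,29),[19,28),[18,27),[17,26),[16,25),[15,24); WM=22
i=11 t=23 v=8: → [23,32),[22,31),[21,30),[20,29),[19,28),[18,27),[17,26),[16,25),[15,24); WM=22
i=12 t=19 v=4: DROP (t<22-1); WM=22
i=13 t=28 v=2: → [28,37),[27,36),[26,35),[25,34),[24,33),[23,32),[22,31),[21,30),[20,29); WM=27; [14,23) fires=4 [15,24) fires=6 [16,25) fires=5 [17,26) fires=5 [18,27) fires=5
i=14 t=26 v=4: → [26,35),[25,34),[24,33),[23,32),[22,31),[21,30),[20,29),[19,28),[18,27); WM=27
i=15 t=29 v=4: → [29,38),[28,37),[27,36),[26,35),[25,34),[24,33),[23,32),[22,31),[21,30); WM=28; [19,28) fires=6
i=16 t=32 v=7: → [32,41),[31,40),[30,39),[29,38),[28,37),[27,36),[26,35),[25,34),[24,33); WM=31; [20,29) fires=7 [21,30) fires=6 [22,31) fires=6
i=17 t=32 v=7: → [32,41),[31,40),[30,39),[29,38),[28,37),[27,36),[26,35),[25,34),[24,33); WM=31
i=18 t=34 v=3: → [34,43),[33,42),[32,41),[31,40),[30,39),[29,38),[28,37),[27,36),[26,35); WM=33; [23,32) fires=6 [24,33) fires=5
i=19 t=42 v=2: → [42,51),[41,50),[40,49),[39,48),[38,47),[37,46),[36,45),[35,44),[34,43); WM=41; [25,34) fires=5 [26,35) fires=6 [27,36) fires=5 [28,37) fires=5 [29,38) fires=4 [30,39) fires=3 [31,40) fires=3 [32,41) fires=3
i=20 t=42 v=8: → [42,51),[41,50),[40,49),[39,48),[38,47),[37,46),[36,45),[35,44),[34,43); WM=41
i=21 t=42 v=9: → [42,51),[41,50),[40,49),[39,48),[38,47),[37,46),[36,45),[35,44),[34,43); WM=41
i=22 t=43 v=2: → [43,52),[42,51),[41,50),[40,49),[39,48),[38,47),[37,46),[36,45),[35,44); WM=42; [33,42) fires=1
i=23 t=43 v=8: → [43,52),[42,51),[41,50),[40,49),[39,48),[38,47),[37,46),[36,45),[35,44); WM=42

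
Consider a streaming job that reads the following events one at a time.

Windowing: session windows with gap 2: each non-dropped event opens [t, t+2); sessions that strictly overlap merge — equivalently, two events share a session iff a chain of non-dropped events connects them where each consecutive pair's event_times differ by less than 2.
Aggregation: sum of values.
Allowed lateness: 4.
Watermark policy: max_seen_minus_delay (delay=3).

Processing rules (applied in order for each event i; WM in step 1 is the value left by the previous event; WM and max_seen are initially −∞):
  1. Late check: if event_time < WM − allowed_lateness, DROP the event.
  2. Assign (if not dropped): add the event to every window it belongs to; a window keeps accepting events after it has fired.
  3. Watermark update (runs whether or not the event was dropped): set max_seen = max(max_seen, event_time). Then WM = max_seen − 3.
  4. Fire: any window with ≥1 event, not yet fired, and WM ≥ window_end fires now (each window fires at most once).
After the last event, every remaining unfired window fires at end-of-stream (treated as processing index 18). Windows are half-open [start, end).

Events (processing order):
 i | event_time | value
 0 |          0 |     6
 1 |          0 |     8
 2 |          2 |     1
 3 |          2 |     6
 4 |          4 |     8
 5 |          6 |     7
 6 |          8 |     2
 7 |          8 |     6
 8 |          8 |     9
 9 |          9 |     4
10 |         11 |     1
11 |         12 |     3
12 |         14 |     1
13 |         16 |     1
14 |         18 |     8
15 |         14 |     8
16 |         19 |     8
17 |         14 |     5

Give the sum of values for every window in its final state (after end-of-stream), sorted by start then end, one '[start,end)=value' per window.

[0,2)=14 [2,4)=7 [4,6)=8 [6,8)=7 [8,11)=21 [11,14)=4 [14,16)=14 [16,18)=1 [18,21)=16

i=0 t=0 v=6: → [0,2); WM=-3
i=1 t=0 v=8: → [0,2); WM=-3
i=2 t=2 v=1: → [2,4); WM=-1
i=3 t=2 v=6: → [2,4); WM=-1
i=4 t=4 v=8: → [4,6); WM=1
i=5 t=6 v=7: → [6,8); WM=3
i=6 t=8 v=2: → [8,10); WM=5
i=7 t=8 v=6: → [8,10); WM=5
i=8 t=8 v=9: → [8,10); WM=5
i=9 t=9 v=4: → [8,11); WM=6
i=10 t=11 v=1: → [11,13); WM=8
i=11 t=12 v=3: → [11,14); WM=9
i=12 t=14 v=1: → [14,16); WM=11
i=13 t=16 v=1: → [16,18); WM=13
i=14 t=18 v=8: → [18,20); WM=15
i=15 t=14 v=8: → [14,16); WM=15
i=16 t=19 v=8: → [18,21); WM=16
i=17 t=14 v=5: → [14,16); WM=16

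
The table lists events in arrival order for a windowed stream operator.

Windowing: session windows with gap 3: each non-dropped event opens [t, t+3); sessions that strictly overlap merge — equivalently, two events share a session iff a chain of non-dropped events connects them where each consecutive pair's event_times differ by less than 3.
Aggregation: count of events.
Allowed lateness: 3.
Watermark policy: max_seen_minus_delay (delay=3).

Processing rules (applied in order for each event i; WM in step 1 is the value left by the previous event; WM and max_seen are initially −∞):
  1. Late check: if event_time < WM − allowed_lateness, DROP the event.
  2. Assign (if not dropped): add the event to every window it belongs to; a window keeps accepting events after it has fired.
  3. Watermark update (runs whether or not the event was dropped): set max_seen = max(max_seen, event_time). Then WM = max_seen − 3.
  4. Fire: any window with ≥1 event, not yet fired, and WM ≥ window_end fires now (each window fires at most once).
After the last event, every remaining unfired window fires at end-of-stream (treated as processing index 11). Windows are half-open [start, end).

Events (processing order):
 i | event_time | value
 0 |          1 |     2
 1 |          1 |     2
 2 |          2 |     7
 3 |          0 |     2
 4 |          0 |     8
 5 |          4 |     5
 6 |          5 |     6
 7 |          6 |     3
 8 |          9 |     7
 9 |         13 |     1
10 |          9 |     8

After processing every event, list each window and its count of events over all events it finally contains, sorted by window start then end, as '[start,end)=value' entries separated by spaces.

[0,9)=8 [9,12)=2 [13,16)=1

i=0 t=1 v=2: → [1,4); WM=-2
i=1 t=1 v=2: → [1,4); WM=-2
i=2 t=2 v=7: → [1,5); WM=-1
i=3 t=0 v=2: → [0,5); WM=-1
i=4 t=0 v=8: → [0,5); WM=-1
i=5 t=4 v=5: → [0,7); WM=1
i=6 t=5 v=6: → [0,8); WM=2
i=7 t=6 v=3: → [0,9); WM=3
i=8 t=9 v=7: → [9,12); WM=6
i=9 t=13 v=1: → [13,16); WM=10
i=10 t=9 v=8: → [9,12); WM=10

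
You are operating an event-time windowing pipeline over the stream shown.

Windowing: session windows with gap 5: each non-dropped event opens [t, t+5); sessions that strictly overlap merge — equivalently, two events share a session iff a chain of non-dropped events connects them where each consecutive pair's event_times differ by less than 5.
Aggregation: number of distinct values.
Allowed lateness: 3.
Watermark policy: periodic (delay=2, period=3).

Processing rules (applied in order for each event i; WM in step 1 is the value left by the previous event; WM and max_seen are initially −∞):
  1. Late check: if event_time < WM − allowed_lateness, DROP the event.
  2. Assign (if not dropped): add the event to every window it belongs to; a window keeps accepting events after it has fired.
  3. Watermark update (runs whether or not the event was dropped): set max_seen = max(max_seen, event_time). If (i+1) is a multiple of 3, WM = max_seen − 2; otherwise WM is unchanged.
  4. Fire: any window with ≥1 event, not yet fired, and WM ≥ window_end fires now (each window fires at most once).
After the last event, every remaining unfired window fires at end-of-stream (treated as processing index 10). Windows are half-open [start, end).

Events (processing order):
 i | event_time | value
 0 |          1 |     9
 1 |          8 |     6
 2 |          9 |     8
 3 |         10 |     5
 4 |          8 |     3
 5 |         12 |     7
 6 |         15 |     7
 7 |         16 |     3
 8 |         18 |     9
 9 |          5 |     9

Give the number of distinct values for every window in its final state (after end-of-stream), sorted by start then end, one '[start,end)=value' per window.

i=0 t=1 v=9: → [1,6); WM=−∞
i=1 t=8 v=6: → [8,13); WM=−∞
i=2 t=9 v=8: → [8,14); WM=7
i=3 t=10 v=5: → [8,15); WM=7
i=4 t=8 v=3: → [8,15); WM=7
i=5 t=12 v=7: → [8,17); WM=10
i=6 t=15 v=7: → [8,20); WM=10
i=7 t=16 v=3: → [8,21); WM=10
i=8 t=18 v=9: → [8,23); WM=16
i=9 t=5 v=9: DROP (t<16-3); WM=16

[1,6)=1 [8,23)=6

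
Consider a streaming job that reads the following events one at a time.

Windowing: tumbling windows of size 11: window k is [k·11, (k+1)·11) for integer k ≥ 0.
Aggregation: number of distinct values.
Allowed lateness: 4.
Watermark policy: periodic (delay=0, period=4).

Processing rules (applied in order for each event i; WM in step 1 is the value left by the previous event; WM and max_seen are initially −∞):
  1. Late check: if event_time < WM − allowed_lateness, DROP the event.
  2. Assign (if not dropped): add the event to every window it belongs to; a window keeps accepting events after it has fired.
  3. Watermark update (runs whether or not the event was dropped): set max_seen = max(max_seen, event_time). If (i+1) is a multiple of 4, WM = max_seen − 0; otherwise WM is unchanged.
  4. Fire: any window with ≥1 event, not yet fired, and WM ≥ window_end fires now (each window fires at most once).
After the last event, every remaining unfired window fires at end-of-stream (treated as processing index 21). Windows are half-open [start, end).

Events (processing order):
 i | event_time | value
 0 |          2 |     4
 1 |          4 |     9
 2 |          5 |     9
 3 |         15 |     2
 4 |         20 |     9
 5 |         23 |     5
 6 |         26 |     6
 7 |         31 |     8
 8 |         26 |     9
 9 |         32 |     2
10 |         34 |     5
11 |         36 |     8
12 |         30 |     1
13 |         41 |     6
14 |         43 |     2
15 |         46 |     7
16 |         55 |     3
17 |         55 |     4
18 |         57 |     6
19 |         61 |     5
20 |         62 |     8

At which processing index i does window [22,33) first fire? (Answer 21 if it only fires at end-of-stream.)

i=0 t=2 v=4: → [0,11); WM=−∞
i=1 t=4 v=9: → [0,11); WM=−∞
i=2 t=5 v=9: → [0,11); WM=−∞
i=3 t=15 v=2: → [11,22); WM=15; [0,11) fires=2
i=4 t=20 v=9: → [11,22); WM=15
i=5 t=23 v=5: → [22,33); WM=15
i=6 t=26 v=6: → [22,33); WM=15
i=7 t=31 v=8: → [22,33); WM=31; [11,22) fires=2
i=8 t=26 v=9: DROP (t<31-4); WM=31
i=9 t=32 v=2: → [22,33); WM=31
i=10 t=34 v=5: → [33,44); WM=31
i=11 t=36 v=8: → [33,44); WM=36; [22,33) fires=4
i=12 t=30 v=1: DROP (t<36-4); WM=36
i=13 t=41 v=6: → [33,44); WM=36
i=14 t=43 v=2: → [33,44); WM=36
i=15 t=46 v=7: → [44,55); WM=46; [33,44) fires=4
i=16 t=55 v=3: → [55,66); WM=46
i=17 t=55 v=4: → [55,66); WM=46
i=18 t=57 v=6: → [55,66); WM=46
i=19 t=61 v=5: → [55,66); WM=61; [44,55) fires=1
i=20 t=62 v=8: → [55,66); WM=61

11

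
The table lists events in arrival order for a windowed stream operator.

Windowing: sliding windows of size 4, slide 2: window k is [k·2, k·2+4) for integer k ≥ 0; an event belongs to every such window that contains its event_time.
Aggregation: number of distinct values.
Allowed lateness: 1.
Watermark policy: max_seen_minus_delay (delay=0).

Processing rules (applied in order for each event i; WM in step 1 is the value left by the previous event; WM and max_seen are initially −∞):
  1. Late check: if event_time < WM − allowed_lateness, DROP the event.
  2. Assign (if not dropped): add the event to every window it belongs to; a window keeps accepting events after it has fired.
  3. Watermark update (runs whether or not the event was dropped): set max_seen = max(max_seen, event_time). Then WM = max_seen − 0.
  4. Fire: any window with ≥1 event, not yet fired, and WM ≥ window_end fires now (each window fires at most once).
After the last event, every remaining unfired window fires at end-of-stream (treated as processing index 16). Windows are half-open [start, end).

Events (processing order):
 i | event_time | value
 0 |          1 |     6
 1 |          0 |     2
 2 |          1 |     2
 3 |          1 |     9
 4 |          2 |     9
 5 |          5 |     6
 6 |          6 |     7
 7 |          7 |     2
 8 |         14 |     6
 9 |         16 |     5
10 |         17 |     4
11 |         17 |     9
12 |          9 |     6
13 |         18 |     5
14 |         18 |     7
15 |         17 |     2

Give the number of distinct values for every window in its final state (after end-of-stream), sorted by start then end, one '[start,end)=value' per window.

[0,4)=3 [2,6)=2 [4,8)=3 [6,10)=2 [12,16)=1 [14,18)=5 [16,20)=5 [18,22)=2

i=0 t=1 v=6: → [0,4); WM=1
i=1 t=0 v=2: → [0,4); WM=1
i=2 t=1 v=2: → [0,4); WM=1
i=3 t=1 v=9: → [0,4); WM=1
i=4 t=2 v=9: → [2,6),[0,4); WM=2
i=5 t=5 v=6: → [4,8),[2,6); WM=5; [0,4) fires=3
i=6 t=6 v=7: → [6,10),[4,8); WM=6; [2,6) fires=2
i=7 t=7 v=2: → [6,10),[4,8); WM=7
i=8 t=14 v=6: → [14,18),[12,16); WM=14; [4,8) fires=3 [6,10) fires=2
i=9 t=16 v=5: → [16,20),[14,18); WM=16; [12,16) fires=1
i=10 t=17 v=4: → [16,20),[14,18); WM=17
i=11 t=17 v=9: → [16,20),[14,18); WM=17
i=12 t=9 v=6: DROP (t<17-1); WM=17
i=13 t=18 v=5: → [18,22),[16,20); WM=18; [14,18) fires=4
i=14 t=18 v=7: → [18,22),[16,20); WM=18
i=15 t=17 v=2: → [16,20),[14,18); WM=18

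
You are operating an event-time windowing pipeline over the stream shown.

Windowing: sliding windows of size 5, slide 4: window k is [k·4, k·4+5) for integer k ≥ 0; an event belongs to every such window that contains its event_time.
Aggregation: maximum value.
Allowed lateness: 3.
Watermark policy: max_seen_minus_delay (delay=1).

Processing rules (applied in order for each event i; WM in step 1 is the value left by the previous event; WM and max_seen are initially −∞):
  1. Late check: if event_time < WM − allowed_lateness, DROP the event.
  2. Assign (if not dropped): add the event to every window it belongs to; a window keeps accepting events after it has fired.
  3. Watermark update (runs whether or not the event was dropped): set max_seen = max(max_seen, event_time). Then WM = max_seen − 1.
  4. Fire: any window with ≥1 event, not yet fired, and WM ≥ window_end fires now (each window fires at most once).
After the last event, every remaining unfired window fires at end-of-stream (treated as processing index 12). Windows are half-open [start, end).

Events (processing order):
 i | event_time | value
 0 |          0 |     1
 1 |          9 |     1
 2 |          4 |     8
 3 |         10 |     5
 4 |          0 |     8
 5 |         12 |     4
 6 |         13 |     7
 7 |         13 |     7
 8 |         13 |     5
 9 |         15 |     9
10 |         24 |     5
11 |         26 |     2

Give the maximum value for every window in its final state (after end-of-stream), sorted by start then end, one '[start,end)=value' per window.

i=0 t=0 v=1: → [0,5); WM=-1
i=1 t=9 v=1: → [8,13); WM=8; [0,5) fires=1
i=2 t=4 v=8: DROP (t<8-3); WM=8
i=3 t=10 v=5: → [8,13); WM=9
i=4 t=0 v=8: DROP (t<9-3); WM=9
i=5 t=12 v=4: → [12,17),[8,13); WM=11
i=6 t=13 v=7: → [12,17); WM=12
i=7 t=13 v=7: → [12,17); WM=12
i=8 t=13 v=5: → [12,17); WM=12
i=9 t=15 v=9: → [12,17); WM=14; [8,13) fires=5
i=10 t=24 v=5: → [24,29),[20,25); WM=23; [12,17) fires=9
i=11 t=26 v=2: → [24,29); WM=25; [20,25) fires=5

[0,5)=1 [8,13)=5 [12,17)=9 [20,25)=5 [24,29)=5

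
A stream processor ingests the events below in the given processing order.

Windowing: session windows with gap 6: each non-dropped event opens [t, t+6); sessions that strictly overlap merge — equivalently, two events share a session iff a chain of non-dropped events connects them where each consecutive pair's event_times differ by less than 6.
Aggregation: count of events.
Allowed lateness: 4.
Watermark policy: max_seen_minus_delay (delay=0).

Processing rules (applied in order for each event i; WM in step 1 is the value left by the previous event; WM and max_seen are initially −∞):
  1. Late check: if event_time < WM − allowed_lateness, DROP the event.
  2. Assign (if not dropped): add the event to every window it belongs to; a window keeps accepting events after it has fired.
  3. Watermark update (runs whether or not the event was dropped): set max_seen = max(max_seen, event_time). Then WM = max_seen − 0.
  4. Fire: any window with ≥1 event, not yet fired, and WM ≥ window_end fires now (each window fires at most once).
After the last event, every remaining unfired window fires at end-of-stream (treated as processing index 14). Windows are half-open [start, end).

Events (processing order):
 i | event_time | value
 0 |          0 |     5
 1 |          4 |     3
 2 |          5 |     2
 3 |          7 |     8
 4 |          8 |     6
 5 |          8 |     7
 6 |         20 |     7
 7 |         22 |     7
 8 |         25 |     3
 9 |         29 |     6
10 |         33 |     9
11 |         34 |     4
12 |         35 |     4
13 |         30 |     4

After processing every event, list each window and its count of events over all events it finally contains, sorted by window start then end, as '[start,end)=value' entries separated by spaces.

[0,14)=6 [20,41)=7

i=0 t=0 v=5: → [0,6); WM=0
i=1 t=4 v=3: → [0,10); WM=4
i=2 t=5 v=2: → [0,11); WM=5
i=3 t=7 v=8: → [0,13); WM=7
i=4 t=8 v=6: → [0,14); WM=8
i=5 t=8 v=7: → [0,14); WM=8
i=6 t=20 v=7: → [20,26); WM=20
i=7 t=22 v=7: → [20,28); WM=22
i=8 t=25 v=3: → [20,31); WM=25
i=9 t=29 v=6: → [20,35); WM=29
i=10 t=33 v=9: → [20,39); WM=33
i=11 t=34 v=4: → [20,40); WM=34
i=12 t=35 v=4: → [20,41); WM=35
i=13 t=30 v=4: DROP (t<35-4); WM=35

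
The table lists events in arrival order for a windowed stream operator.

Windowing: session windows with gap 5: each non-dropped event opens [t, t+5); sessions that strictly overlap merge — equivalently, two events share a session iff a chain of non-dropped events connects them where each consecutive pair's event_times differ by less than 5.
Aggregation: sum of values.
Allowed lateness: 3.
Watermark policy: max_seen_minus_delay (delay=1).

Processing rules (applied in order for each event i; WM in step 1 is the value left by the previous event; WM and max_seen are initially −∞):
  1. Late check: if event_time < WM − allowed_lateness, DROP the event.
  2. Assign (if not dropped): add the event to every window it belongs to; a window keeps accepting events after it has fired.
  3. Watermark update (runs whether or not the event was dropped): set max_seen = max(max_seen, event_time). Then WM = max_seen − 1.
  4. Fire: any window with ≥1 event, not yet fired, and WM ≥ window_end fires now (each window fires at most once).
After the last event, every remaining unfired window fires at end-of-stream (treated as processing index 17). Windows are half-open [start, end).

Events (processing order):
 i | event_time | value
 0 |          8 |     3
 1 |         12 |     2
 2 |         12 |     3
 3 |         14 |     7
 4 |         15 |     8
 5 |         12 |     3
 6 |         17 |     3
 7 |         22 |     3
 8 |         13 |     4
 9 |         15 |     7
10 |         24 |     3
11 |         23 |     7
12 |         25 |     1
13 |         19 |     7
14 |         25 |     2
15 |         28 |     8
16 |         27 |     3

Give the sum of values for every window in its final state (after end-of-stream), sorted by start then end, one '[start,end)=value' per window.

[8,22)=29 [22,33)=27

i=0 t=8 v=3: → [8,13); WM=7
i=1 t=12 v=2: → [8,17); WM=11
i=2 t=12 v=3: → [8,17); WM=11
i=3 t=14 v=7: → [8,19); WM=13
i=4 t=15 v=8: → [8,20); WM=14
i=5 t=12 v=3: → [8,20); WM=14
i=6 t=17 v=3: → [8,22); WM=16
i=7 t=22 v=3: → [22,27); WM=21
i=8 t=13 v=4: DROP (t<21-3); WM=21
i=9 t=15 v=7: DROP (t<21-3); WM=21
i=10 t=24 v=3: → [22,29); WM=23
i=11 t=23 v=7: → [22,29); WM=23
i=12 t=25 v=1: → [22,30); WM=24
i=13 t=19 v=7: DROP (t<24-3); WM=24
i=14 t=25 v=2: → [22,30); WM=24
i=15 t=28 v=8: → [22,33); WM=27
i=16 t=27 v=3: → [22,33); WM=27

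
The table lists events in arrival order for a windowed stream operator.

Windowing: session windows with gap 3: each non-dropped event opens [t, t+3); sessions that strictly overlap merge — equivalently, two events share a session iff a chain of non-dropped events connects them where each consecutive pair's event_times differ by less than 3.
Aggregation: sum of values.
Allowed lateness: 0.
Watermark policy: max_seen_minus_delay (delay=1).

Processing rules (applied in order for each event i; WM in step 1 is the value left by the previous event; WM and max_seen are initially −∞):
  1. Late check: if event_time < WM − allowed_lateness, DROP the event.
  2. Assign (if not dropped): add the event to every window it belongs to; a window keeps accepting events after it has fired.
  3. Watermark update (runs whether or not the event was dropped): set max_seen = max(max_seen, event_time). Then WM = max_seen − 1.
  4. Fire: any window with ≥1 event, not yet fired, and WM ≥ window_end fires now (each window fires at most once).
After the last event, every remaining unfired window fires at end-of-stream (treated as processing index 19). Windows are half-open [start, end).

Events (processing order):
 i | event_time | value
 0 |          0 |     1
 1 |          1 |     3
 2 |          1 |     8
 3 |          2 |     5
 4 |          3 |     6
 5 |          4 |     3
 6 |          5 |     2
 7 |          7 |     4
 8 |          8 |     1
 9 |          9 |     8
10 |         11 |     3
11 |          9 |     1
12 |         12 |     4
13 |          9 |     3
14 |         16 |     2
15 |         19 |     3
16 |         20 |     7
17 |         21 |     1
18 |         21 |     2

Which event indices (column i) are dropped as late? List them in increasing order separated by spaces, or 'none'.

i=0 t=0 v=1: → [0,3); WM=-1
i=1 t=1 v=3: → [0,4); WM=0
i=2 t=1 v=8: → [0,4); WM=0
i=3 t=2 v=5: → [0,5); WM=1
i=4 t=3 v=6: → [0,6); WM=2
i=5 t=4 v=3: → [0,7); WM=3
i=6 t=5 v=2: → [0,8); WM=4
i=7 t=7 v=4: → [0,10); WM=6
i=8 t=8 v=1: → [0,11); WM=7
i=9 t=9 v=8: → [0,12); WM=8
i=10 t=11 v=3: → [0,14); WM=10
i=11 t=9 v=1: DROP (t<10-0); WM=10
i=12 t=12 v=4: → [0,15); WM=11
i=13 t=9 v=3: DROP (t<11-0); WM=11
i=14 t=16 v=2: → [16,19); WM=15
i=15 t=19 v=3: → [19,22); WM=18
i=16 t=20 v=7: → [19,23); WM=19
i=17 t=21 v=1: → [19,24); WM=20
i=18 t=21 v=2: → [19,24); WM=20

11 13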